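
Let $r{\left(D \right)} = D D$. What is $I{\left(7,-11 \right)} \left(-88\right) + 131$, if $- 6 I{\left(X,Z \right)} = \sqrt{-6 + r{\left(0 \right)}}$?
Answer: $131 + \frac{44 i \sqrt{6}}{3} \approx 131.0 + 35.926 i$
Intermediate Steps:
$r{\left(D \right)} = D^{2}$
$I{\left(X,Z \right)} = - \frac{i \sqrt{6}}{6}$ ($I{\left(X,Z \right)} = - \frac{\sqrt{-6 + 0^{2}}}{6} = - \frac{\sqrt{-6 + 0}}{6} = - \frac{\sqrt{-6}}{6} = - \frac{i \sqrt{6}}{6}$)
$I{\left(7,-11 \right)} \left(-88\right) + 131 = - \frac{i \sqrt{6}}{6} \left(-88\right) + 131 = \frac{44 i \sqrt{6}}{3} + 131 = 131 + \frac{44 i \sqrt{6}}{3}$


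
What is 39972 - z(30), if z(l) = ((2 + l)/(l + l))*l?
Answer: 39956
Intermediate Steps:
z(l) = 1 + l/2 (z(l) = ((2 + l)/((2*l)))*l = ((2 + l)*(1/(2*l)))*l = ((2 + l)/(2*l))*l = 1 + l/2)
39972 - z(30) = 39972 - (1 + (½)*30) = 39972 - (1 + 15) = 39972 - 1*16 = 39972 - 16 = 39956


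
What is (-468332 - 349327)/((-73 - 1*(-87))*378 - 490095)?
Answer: 90851/53867 ≈ 1.6866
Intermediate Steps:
(-468332 - 349327)/((-73 - 1*(-87))*378 - 490095) = -817659/((-73 + 87)*378 - 490095) = -817659/(14*378 - 490095) = -817659/(5292 - 490095) = -817659/(-484803) = -817659*(-1/484803) = 90851/53867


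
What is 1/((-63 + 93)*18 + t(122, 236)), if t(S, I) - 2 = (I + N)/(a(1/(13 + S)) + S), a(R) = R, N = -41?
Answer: 1267/688739 ≈ 0.0018396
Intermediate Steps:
t(S, I) = 2 + (-41 + I)/(S + 1/(13 + S)) (t(S, I) = 2 + (I - 41)/(1/(13 + S) + S) = 2 + (-41 + I)/(S + 1/(13 + S)))
1/((-63 + 93)*18 + t(122, 236)) = 1/((-63 + 93)*18 + (2 + (13 + 122)*(-41 + 236 + 2*122))/(1 + 122*(13 + 122))) = 1/(30*18 + (2 + 135*(-41 + 236 + 244))/(1 + 122*135)) = 1/(540 + (2 + 135*439)/(1 + 16470)) = 1/(540 + (2 + 59265)/16471) = 1/(540 + (1/16471)*59267) = 1/(540 + 4559/1267) = 1/(688739/1267) = 1267/688739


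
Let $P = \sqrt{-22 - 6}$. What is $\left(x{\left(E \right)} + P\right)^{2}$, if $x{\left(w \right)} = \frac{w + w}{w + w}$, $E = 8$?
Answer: $-27 + 4 i \sqrt{7} \approx -27.0 + 10.583 i$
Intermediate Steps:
$x{\left(w \right)} = 1$ ($x{\left(w \right)} = \frac{2 w}{2 w} = 2 w \frac{1}{2 w} = 1$)
$P = 2 i \sqrt{7}$ ($P = \sqrt{-28} = 2 i \sqrt{7} \approx 5.2915 i$)
$\left(x{\left(E \right)} + P\right)^{2} = \left(1 + 2 i \sqrt{7}\right)^{2}$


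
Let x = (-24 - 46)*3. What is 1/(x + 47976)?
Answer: 1/47766 ≈ 2.0935e-5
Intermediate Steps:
x = -210 (x = -70*3 = -210)
1/(x + 47976) = 1/(-210 + 47976) = 1/47766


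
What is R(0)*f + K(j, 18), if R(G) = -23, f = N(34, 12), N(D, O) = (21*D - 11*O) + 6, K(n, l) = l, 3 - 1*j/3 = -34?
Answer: -13506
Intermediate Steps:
j = 111 (j = 9 - 3*(-34) = 9 + 102 = 111)
N(D, O) = 6 - 11*O + 21*D (N(D, O) = (-11*O + 21*D) + 6 = 6 - 11*O + 21*D)
f = 588 (f = 6 - 11*12 + 21*34 = 6 - 132 + 714 = 588)
R(0)*f + K(j, 18) = -23*588 + 18 = -13524 + 18 = -13506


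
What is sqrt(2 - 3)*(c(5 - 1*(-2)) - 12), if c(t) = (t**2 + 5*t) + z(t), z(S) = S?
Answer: 79*I ≈ 79.0*I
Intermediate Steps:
c(t) = t**2 + 6*t (c(t) = (t**2 + 5*t) + t = t**2 + 6*t)
sqrt(2 - 3)*(c(5 - 1*(-2)) - 12) = sqrt(2 - 3)*((5 - 1*(-2))*(6 + (5 - 1*(-2))) - 12) = sqrt(-1)*((5 + 2)*(6 + (5 + 2)) - 12) = I*(7*(6 + 7) - 12) = I*(7*13 - 12) = I*(91 - 12) = I*79 = 79*I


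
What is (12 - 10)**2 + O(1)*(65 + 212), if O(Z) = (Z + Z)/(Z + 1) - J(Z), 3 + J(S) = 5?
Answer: -273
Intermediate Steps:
J(S) = 2 (J(S) = -3 + 5 = 2)
O(Z) = -2 + 2*Z/(1 + Z) (O(Z) = (Z + Z)/(Z + 1) - 1*2 = (2*Z)/(1 + Z) - 2 = 2*Z/(1 + Z) - 2 = -2 + 2*Z/(1 + Z))
(12 - 10)**2 + O(1)*(65 + 212) = (12 - 10)**2 + (-2/(1 + 1))*(65 + 212) = 2**2 - 2/2*277 = 4 - 2*1/2*277 = 4 - 1*277 = 4 - 277 = -273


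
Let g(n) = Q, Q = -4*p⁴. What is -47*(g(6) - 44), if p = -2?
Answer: 5076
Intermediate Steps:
Q = -64 (Q = -4*(-2)⁴ = -4*16 = -64)
g(n) = -64
-47*(g(6) - 44) = -47*(-64 - 44) = -47*(-108) = 5076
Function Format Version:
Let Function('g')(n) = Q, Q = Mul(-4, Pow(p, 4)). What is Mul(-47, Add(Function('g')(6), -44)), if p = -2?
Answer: 5076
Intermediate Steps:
Q = -64 (Q = Mul(-4, Pow(-2, 4)) = Mul(-4, 16) = -64)
Function('g')(n) = -64
Mul(-47, Add(Function('g')(6), -44)) = Mul(-47, Add(-64, -44)) = Mul(-47, -108) = 5076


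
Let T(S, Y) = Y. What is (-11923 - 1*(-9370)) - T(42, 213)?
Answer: -2766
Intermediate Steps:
(-11923 - 1*(-9370)) - T(42, 213) = (-11923 - 1*(-9370)) - 1*213 = (-11923 + 9370) - 213 = -2553 - 213 = -2766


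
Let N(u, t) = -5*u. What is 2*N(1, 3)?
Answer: -10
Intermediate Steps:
2*N(1, 3) = 2*(-5*1) = 2*(-5) = -10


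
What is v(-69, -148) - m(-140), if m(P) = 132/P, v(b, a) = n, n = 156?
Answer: 5493/35 ≈ 156.94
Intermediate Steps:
v(b, a) = 156
v(-69, -148) - m(-140) = 156 - 132/(-140) = 156 - 132*(-1)/140 = 156 - 1*(-33/35) = 156 + 33/35 = 5493/35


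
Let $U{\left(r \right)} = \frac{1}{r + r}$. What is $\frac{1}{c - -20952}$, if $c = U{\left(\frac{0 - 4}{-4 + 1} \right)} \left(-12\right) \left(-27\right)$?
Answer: $\frac{2}{42147} \approx 4.7453 \cdot 10^{-5}$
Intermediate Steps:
$U{\left(r \right)} = \frac{1}{2 r}$
$c = \frac{243}{2}$ ($c = \frac{1}{2 \frac{0 - 4}{-4 + 1}} \left(-12\right) \left(-27\right) = \frac{1}{2 \left(- \frac{4}{-3}\right)} \left(-12\right) \left(-27\right) = \frac{1}{2 \left(\left(-4\right) \left(- \frac{1}{3}\right)\right)} \left(-12\right) \left(-27\right) = \frac{1}{2 \cdot \frac{4}{3}} \left(-12\right) \left(-27\right) = \frac{1}{2} \cdot \frac{3}{4} \left(-12\right) \left(-27\right) = \frac{3}{8} \left(-12\right) \left(-27\right) = \left(- \frac{9}{2}\right) \left(-27\right) = \frac{243}{2} \approx 121.5$)
$\frac{1}{c - -20952} = \frac{1}{\frac{243}{2} - -20952} = \frac{1}{\frac{243}{2} + 20952} = \frac{1}{\frac{42147}{2}} = \frac{2}{42147}$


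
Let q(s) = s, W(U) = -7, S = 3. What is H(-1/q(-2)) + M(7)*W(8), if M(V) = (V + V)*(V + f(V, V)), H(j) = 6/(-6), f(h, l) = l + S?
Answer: -1667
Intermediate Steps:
f(h, l) = 3 + l (f(h, l) = l + 3 = 3 + l)
H(j) = -1 (H(j) = 6*(-1/6) = -1)
M(V) = 2*V*(3 + 2*V) (M(V) = (V + V)*(V + (3 + V)) = (2*V)*(3 + 2*V) = 2*V*(3 + 2*V))
H(-1/q(-2)) + M(7)*W(8) = -1 + (2*7*(3 + 2*7))*(-7) = -1 + (2*7*(3 + 14))*(-7) = -1 + (2*7*17)*(-7) = -1 + 238*(-7) = -1 - 1666 = -1667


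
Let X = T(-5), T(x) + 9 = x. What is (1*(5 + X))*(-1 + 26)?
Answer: -225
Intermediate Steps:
T(x) = -9 + x
X = -14 (X = -9 - 5 = -14)
(1*(5 + X))*(-1 + 26) = (1*(5 - 14))*(-1 + 26) = (1*(-9))*25 = -9*25 = -225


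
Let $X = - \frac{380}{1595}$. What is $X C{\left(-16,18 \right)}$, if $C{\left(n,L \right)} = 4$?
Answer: $- \frac{304}{319} \approx -0.95298$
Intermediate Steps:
$X = - \frac{76}{319}$ ($X = \left(-380\right) \frac{1}{1595} = - \frac{76}{319} \approx -0.23824$)
$X C{\left(-16,18 \right)} = \left(- \frac{76}{319}\right) 4 = - \frac{304}{319}$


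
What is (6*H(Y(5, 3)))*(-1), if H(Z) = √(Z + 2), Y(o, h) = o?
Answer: -6*√7 ≈ -15.875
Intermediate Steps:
H(Z) = √(2 + Z)
(6*H(Y(5, 3)))*(-1) = (6*√(2 + 5))*(-1) = (6*√7)*(-1) = -6*√7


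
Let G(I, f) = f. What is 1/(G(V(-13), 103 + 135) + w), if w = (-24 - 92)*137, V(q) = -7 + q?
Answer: -1/15654 ≈ -6.3881e-5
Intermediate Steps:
w = -15892 (w = -116*137 = -15892)
1/(G(V(-13), 103 + 135) + w) = 1/((103 + 135) - 15892) = 1/(238 - 15892) = 1/(-15654) = -1/15654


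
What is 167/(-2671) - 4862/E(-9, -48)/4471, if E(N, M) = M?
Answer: -672151/16859352 ≈ -0.039868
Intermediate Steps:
167/(-2671) - 4862/E(-9, -48)/4471 = 167/(-2671) - 4862/(-48)/4471 = 167*(-1/2671) - 4862*(-1/48)*(1/4471) = -167/2671 + (2431/24)*(1/4471) = -167/2671 + 143/6312 = -672151/16859352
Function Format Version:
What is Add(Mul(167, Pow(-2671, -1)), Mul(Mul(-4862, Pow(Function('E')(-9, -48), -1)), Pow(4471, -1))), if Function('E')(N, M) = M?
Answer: Rational(-672151, 16859352) ≈ -0.039868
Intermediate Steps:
Add(Mul(167, Pow(-2671, -1)), Mul(Mul(-4862, Pow(Function('E')(-9, -48), -1)), Pow(4471, -1))) = Add(Mul(167, Pow(-2671, -1)), Mul(Mul(-4862, Pow(-48, -1)), Pow(4471, -1))) = Add(Mul(167, Rational(-1, 2671)), Mul(Mul(-4862, Rational(-1, 48)), Rational(1, 4471))) = Add(Rational(-167, 2671), Mul(Rational(2431, 24), Rational(1, 4471))) = Add(Rational(-167, 2671), Rational(143, 6312)) = Rational(-672151, 16859352)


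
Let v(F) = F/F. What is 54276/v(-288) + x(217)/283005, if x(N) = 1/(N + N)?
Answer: 6666404650921/122824170 ≈ 54276.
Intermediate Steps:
x(N) = 1/(2*N)
v(F) = 1
54276/v(-288) + x(217)/283005 = 54276/1 + ((1/2)/217)/283005 = 54276*1 + ((1/2)*(1/217))*(1/283005) = 54276 + (1/434)*(1/283005) = 54276 + 1/122824170 = 6666404650921/122824170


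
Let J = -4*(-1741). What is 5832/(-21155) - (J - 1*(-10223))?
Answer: -363596817/21155 ≈ -17187.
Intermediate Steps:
J = 6964
5832/(-21155) - (J - 1*(-10223)) = 5832/(-21155) - (6964 - 1*(-10223)) = 5832*(-1/21155) - (6964 + 10223) = -5832/21155 - 1*17187 = -5832/21155 - 17187 = -363596817/21155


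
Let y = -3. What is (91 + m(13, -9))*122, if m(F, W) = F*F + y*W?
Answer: 35014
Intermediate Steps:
m(F, W) = F**2 - 3*W (m(F, W) = F*F - 3*W = F**2 - 3*W)
(91 + m(13, -9))*122 = (91 + (13**2 - 3*(-9)))*122 = (91 + (169 + 27))*122 = (91 + 196)*122 = 287*122 = 35014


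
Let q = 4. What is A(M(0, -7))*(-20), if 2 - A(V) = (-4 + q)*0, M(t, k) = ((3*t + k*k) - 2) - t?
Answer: -40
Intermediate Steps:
M(t, k) = -2 + k² + 2*t (M(t, k) = ((3*t + k²) - 2) - t = ((k² + 3*t) - 2) - t = (-2 + k² + 3*t) - t = -2 + k² + 2*t)
A(V) = 2 (A(V) = 2 - (-4 + 4)*0 = 2 - 0*0 = 2 - 1*0 = 2 + 0 = 2)
A(M(0, -7))*(-20) = 2*(-20) = -40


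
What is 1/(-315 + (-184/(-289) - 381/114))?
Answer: -10982/3489041 ≈ -0.0031476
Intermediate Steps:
1/(-315 + (-184/(-289) - 381/114)) = 1/(-315 + (-184*(-1/289) - 381*1/114)) = 1/(-315 + (184/289 - 127/38)) = 1/(-315 - 29711/10982) = 1/(-3489041/10982) = -10982/3489041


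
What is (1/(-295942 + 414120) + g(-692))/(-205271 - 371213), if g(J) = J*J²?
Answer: 39161103336063/68127726152 ≈ 574.82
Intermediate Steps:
g(J) = J³
(1/(-295942 + 414120) + g(-692))/(-205271 - 371213) = (1/(-295942 + 414120) + (-692)³)/(-205271 - 371213) = (1/118178 - 331373888)/(-576484) = (1/118178 - 331373888)*(-1/576484) = -39161103336063/118178*(-1/576484) = 39161103336063/68127726152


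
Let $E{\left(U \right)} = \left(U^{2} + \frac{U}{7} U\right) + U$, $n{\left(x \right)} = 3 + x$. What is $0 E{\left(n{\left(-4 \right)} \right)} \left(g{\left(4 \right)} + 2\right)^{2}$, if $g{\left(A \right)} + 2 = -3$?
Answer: $0$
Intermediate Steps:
$g{\left(A \right)} = -5$ ($g{\left(A \right)} = -2 - 3 = -5$)
$E{\left(U \right)} = U + \frac{8 U^{2}}{7}$ ($E{\left(U \right)} = \left(U^{2} + U \frac{1}{7} U\right) + U = \left(U^{2} + \frac{U}{7} U\right) + U = \left(U^{2} + \frac{U^{2}}{7}\right) + U = \frac{8 U^{2}}{7} + U = U + \frac{8 U^{2}}{7}$)
$0 E{\left(n{\left(-4 \right)} \right)} \left(g{\left(4 \right)} + 2\right)^{2} = 0 \frac{\left(3 - 4\right) \left(7 + 8 \left(3 - 4\right)\right)}{7} \left(-5 + 2\right)^{2} = 0 \cdot \frac{1}{7} \left(-1\right) \left(7 + 8 \left(-1\right)\right) \left(-3\right)^{2} = 0 \cdot \frac{1}{7} \left(-1\right) \left(7 - 8\right) 9 = 0 \cdot \frac{1}{7} \left(-1\right) \left(-1\right) 9 = 0 \cdot \frac{1}{7} \cdot 9 = 0 \cdot 9 = 0$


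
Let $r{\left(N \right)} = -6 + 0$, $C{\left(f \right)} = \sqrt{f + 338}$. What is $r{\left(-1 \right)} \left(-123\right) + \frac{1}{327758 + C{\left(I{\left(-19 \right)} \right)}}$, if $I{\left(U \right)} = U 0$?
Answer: $\frac{39639938161273}{53712653113} - \frac{13 \sqrt{2}}{107425306226} \approx 738.0$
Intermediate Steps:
$I{\left(U \right)} = 0$
$C{\left(f \right)} = \sqrt{338 + f}$
$r{\left(N \right)} = -6$
$r{\left(-1 \right)} \left(-123\right) + \frac{1}{327758 + C{\left(I{\left(-19 \right)} \right)}} = \left(-6\right) \left(-123\right) + \frac{1}{327758 + \sqrt{338 + 0}} = 738 + \frac{1}{327758 + \sqrt{338}} = 738 + \frac{1}{327758 + 13 \sqrt{2}}$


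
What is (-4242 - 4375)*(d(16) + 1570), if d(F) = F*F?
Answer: -15734642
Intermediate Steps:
d(F) = F²
(-4242 - 4375)*(d(16) + 1570) = (-4242 - 4375)*(16² + 1570) = -8617*(256 + 1570) = -8617*1826 = -15734642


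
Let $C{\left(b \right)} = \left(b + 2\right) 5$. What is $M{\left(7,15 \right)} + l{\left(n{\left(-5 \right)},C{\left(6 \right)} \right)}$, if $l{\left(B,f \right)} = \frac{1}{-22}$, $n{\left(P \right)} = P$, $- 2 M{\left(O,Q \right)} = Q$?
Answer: $- \frac{83}{11} \approx -7.5455$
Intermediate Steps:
$M{\left(O,Q \right)} = - \frac{Q}{2}$
$C{\left(b \right)} = 10 + 5 b$ ($C{\left(b \right)} = \left(2 + b\right) 5 = 10 + 5 b$)
$l{\left(B,f \right)} = - \frac{1}{22}$
$M{\left(7,15 \right)} + l{\left(n{\left(-5 \right)},C{\left(6 \right)} \right)} = \left(- \frac{1}{2}\right) 15 - \frac{1}{22} = - \frac{15}{2} - \frac{1}{22} = - \frac{83}{11}$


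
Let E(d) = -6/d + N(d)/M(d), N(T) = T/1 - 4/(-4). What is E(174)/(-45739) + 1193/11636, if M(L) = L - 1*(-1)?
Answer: 1582106375/15434351116 ≈ 0.10251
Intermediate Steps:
N(T) = 1 + T (N(T) = T*1 - 4*(-1/4) = T + 1 = 1 + T)
M(L) = 1 + L (M(L) = L + 1 = 1 + L)
E(d) = 1 - 6/d (E(d) = -6/d + (1 + d)/(1 + d) = -6/d + 1 = 1 - 6/d)
E(174)/(-45739) + 1193/11636 = ((-6 + 174)/174)/(-45739) + 1193/11636 = ((1/174)*168)*(-1/45739) + 1193*(1/11636) = (28/29)*(-1/45739) + 1193/11636 = -28/1326431 + 1193/11636 = 1582106375/15434351116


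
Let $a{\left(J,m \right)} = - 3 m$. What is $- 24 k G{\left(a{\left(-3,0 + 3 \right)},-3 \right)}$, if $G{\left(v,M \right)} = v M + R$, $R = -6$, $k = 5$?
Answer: $-2520$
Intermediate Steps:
$G{\left(v,M \right)} = -6 + M v$ ($G{\left(v,M \right)} = v M - 6 = M v - 6 = -6 + M v$)
$- 24 k G{\left(a{\left(-3,0 + 3 \right)},-3 \right)} = \left(-24\right) 5 \left(-6 - 3 \left(- 3 \left(0 + 3\right)\right)\right) = - 120 \left(-6 - 3 \left(\left(-3\right) 3\right)\right) = - 120 \left(-6 - -27\right) = - 120 \left(-6 + 27\right) = \left(-120\right) 21 = -2520$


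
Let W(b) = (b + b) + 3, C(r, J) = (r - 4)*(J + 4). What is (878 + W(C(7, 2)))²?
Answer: 840889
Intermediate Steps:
C(r, J) = (-4 + r)*(4 + J)
W(b) = 3 + 2*b (W(b) = 2*b + 3 = 3 + 2*b)
(878 + W(C(7, 2)))² = (878 + (3 + 2*(-16 - 4*2 + 4*7 + 2*7)))² = (878 + (3 + 2*(-16 - 8 + 28 + 14)))² = (878 + (3 + 2*18))² = (878 + (3 + 36))² = (878 + 39)² = 917² = 840889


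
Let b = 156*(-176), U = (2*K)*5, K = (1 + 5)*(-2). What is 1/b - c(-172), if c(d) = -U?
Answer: -3294721/27456 ≈ -120.00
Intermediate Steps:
K = -12 (K = 6*(-2) = -12)
U = -120 (U = (2*(-12))*5 = -24*5 = -120)
b = -27456
c(d) = 120 (c(d) = -1*(-120) = 120)
1/b - c(-172) = 1/(-27456) - 1*120 = -1/27456 - 120 = -3294721/27456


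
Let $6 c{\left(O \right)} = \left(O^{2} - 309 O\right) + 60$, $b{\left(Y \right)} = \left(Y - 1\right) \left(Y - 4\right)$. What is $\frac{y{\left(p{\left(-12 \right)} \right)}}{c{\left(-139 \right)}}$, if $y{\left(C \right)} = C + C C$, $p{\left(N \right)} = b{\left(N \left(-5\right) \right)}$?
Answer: $\frac{16379580}{15583} \approx 1051.1$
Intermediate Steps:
$b{\left(Y \right)} = \left(-1 + Y\right) \left(-4 + Y\right)$
$p{\left(N \right)} = 4 + 25 N + 25 N^{2}$ ($p{\left(N \right)} = 4 + \left(N \left(-5\right)\right)^{2} - 5 N \left(-5\right) = 4 + \left(- 5 N\right)^{2} - 5 \left(- 5 N\right) = 4 + 25 N^{2} + 25 N = 4 + 25 N + 25 N^{2}$)
$y{\left(C \right)} = C + C^{2}$
$c{\left(O \right)} = 10 - \frac{103 O}{2} + \frac{O^{2}}{6}$ ($c{\left(O \right)} = \frac{\left(O^{2} - 309 O\right) + 60}{6} = \frac{60 + O^{2} - 309 O}{6} = 10 - \frac{103 O}{2} + \frac{O^{2}}{6}$)
$\frac{y{\left(p{\left(-12 \right)} \right)}}{c{\left(-139 \right)}} = \frac{\left(4 + 25 \left(-12\right) + 25 \left(-12\right)^{2}\right) \left(1 + \left(4 + 25 \left(-12\right) + 25 \left(-12\right)^{2}\right)\right)}{10 - - \frac{14317}{2} + \frac{\left(-139\right)^{2}}{6}} = \frac{\left(4 - 300 + 25 \cdot 144\right) \left(1 + \left(4 - 300 + 25 \cdot 144\right)\right)}{10 + \frac{14317}{2} + \frac{1}{6} \cdot 19321} = \frac{\left(4 - 300 + 3600\right) \left(1 + \left(4 - 300 + 3600\right)\right)}{10 + \frac{14317}{2} + \frac{19321}{6}} = \frac{3304 \left(1 + 3304\right)}{\frac{31166}{3}} = 3304 \cdot 3305 \cdot \frac{3}{31166} = 10919720 \cdot \frac{3}{31166} = \frac{16379580}{15583}$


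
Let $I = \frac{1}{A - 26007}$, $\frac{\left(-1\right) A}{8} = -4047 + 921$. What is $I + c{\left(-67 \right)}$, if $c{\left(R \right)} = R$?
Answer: $- \frac{66934}{999} \approx -67.001$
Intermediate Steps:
$A = 25008$ ($A = - 8 \left(-4047 + 921\right) = \left(-8\right) \left(-3126\right) = 25008$)
$I = - \frac{1}{999}$ ($I = \frac{1}{25008 - 26007} = \frac{1}{-999} = - \frac{1}{999} \approx -0.001001$)
$I + c{\left(-67 \right)} = - \frac{1}{999} - 67 = - \frac{66934}{999}$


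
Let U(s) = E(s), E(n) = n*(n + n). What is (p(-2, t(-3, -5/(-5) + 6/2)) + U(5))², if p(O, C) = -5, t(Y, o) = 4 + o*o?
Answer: 2025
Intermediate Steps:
t(Y, o) = 4 + o²
E(n) = 2*n² (E(n) = n*(2*n) = 2*n²)
U(s) = 2*s²
(p(-2, t(-3, -5/(-5) + 6/2)) + U(5))² = (-5 + 2*5²)² = (-5 + 2*25)² = (-5 + 50)² = 45² = 2025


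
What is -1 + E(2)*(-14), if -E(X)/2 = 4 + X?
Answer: 167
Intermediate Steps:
E(X) = -8 - 2*X (E(X) = -2*(4 + X) = -8 - 2*X)
-1 + E(2)*(-14) = -1 + (-8 - 2*2)*(-14) = -1 + (-8 - 4)*(-14) = -1 - 12*(-14) = -1 + 168 = 167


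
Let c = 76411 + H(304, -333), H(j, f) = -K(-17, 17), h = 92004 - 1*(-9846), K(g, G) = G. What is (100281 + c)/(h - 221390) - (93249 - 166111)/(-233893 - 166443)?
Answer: -1985982157/1196404136 ≈ -1.6600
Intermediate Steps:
h = 101850 (h = 92004 + 9846 = 101850)
H(j, f) = -17 (H(j, f) = -1*17 = -17)
c = 76394 (c = 76411 - 17 = 76394)
(100281 + c)/(h - 221390) - (93249 - 166111)/(-233893 - 166443) = (100281 + 76394)/(101850 - 221390) - (93249 - 166111)/(-233893 - 166443) = 176675/(-119540) - (-72862)/(-400336) = 176675*(-1/119540) - (-72862)*(-1)/400336 = -35335/23908 - 1*36431/200168 = -35335/23908 - 36431/200168 = -1985982157/1196404136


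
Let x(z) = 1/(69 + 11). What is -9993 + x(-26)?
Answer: -799439/80 ≈ -9993.0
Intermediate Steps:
x(z) = 1/80
-9993 + x(-26) = -9993 + 1/80 = -799439/80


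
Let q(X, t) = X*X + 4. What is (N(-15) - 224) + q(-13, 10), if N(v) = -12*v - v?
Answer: 144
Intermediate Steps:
N(v) = -13*v (N(v) = -12*v - v = -13*v)
q(X, t) = 4 + X² (q(X, t) = X² + 4 = 4 + X²)
(N(-15) - 224) + q(-13, 10) = (-13*(-15) - 224) + (4 + (-13)²) = (195 - 224) + (4 + 169) = -29 + 173 = 144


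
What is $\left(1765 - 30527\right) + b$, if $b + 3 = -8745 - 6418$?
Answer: $-43928$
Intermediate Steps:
$b = -15166$ ($b = -3 - 15163 = -15166$)
$\left(1765 - 30527\right) + b = \left(1765 - 30527\right) - 15166 = -28762 - 15166 = -43928$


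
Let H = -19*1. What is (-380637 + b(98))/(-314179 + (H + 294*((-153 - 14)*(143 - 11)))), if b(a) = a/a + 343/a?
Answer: 761265/13590268 ≈ 0.056015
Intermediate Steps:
H = -19
b(a) = 1 + 343/a
(-380637 + b(98))/(-314179 + (H + 294*((-153 - 14)*(143 - 11)))) = (-380637 + (343 + 98)/98)/(-314179 + (-19 + 294*((-153 - 14)*(143 - 11)))) = (-380637 + (1/98)*441)/(-314179 + (-19 + 294*(-167*132))) = (-380637 + 9/2)/(-314179 + (-19 + 294*(-22044))) = -761265/(2*(-314179 + (-19 - 6480936))) = -761265/(2*(-314179 - 6480955)) = -761265/2/(-6795134) = -761265/2*(-1/6795134) = 761265/13590268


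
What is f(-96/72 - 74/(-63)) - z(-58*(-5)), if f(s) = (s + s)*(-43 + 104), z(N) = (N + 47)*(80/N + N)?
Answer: -178757938/1827 ≈ -97842.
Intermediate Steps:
z(N) = (47 + N)*(N + 80/N)
f(s) = 122*s (f(s) = (2*s)*61 = 122*s)
f(-96/72 - 74/(-63)) - z(-58*(-5)) = 122*(-96/72 - 74/(-63)) - (80 + (-58*(-5))**2 + 47*(-58*(-5)) + 3760/((-58*(-5)))) = 122*(-96*1/72 - 74*(-1/63)) - (80 + 290**2 + 47*290 + 3760/290) = 122*(-4/3 + 74/63) - (80 + 84100 + 13630 + 3760*(1/290)) = 122*(-10/63) - (80 + 84100 + 13630 + 376/29) = -1220/63 - 1*2836866/29 = -1220/63 - 2836866/29 = -178757938/1827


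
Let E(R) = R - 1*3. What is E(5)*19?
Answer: 38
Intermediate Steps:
E(R) = -3 + R (E(R) = R - 3 = -3 + R)
E(5)*19 = (-3 + 5)*19 = 2*19 = 38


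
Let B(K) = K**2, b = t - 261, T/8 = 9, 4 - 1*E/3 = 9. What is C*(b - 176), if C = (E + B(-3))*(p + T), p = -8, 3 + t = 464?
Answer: -9216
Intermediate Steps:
E = -15 (E = 12 - 3*9 = 12 - 27 = -15)
t = 461 (t = -3 + 464 = 461)
T = 72 (T = 8*9 = 72)
b = 200 (b = 461 - 261 = 200)
C = -384 (C = (-15 + (-3)**2)*(-8 + 72) = (-15 + 9)*64 = -6*64 = -384)
C*(b - 176) = -384*(200 - 176) = -384*24 = -9216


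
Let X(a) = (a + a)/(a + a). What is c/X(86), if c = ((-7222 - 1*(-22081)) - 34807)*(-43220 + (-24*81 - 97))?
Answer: 902866428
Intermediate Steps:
X(a) = 1 (X(a) = (2*a)/((2*a)) = (2*a)*(1/(2*a)) = 1)
c = 902866428 (c = ((-7222 + 22081) - 34807)*(-43220 + (-1944 - 97)) = (14859 - 34807)*(-43220 - 2041) = -19948*(-45261) = 902866428)
c/X(86) = 902866428/1 = 902866428*1 = 902866428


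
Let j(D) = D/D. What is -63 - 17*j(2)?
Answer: -80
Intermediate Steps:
j(D) = 1
-63 - 17*j(2) = -63 - 17*1 = -63 - 17 = -80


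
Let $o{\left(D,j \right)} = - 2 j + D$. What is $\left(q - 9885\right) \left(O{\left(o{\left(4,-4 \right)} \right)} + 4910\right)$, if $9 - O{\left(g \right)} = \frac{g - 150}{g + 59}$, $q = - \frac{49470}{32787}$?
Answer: $- \frac{37751144811485}{775959} \approx -4.8651 \cdot 10^{7}$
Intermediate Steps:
$o{\left(D,j \right)} = D - 2 j$
$q = - \frac{16490}{10929}$ ($q = \left(-49470\right) \frac{1}{32787} = - \frac{16490}{10929} \approx -1.5088$)
$O{\left(g \right)} = 9 - \frac{-150 + g}{59 + g}$ ($O{\left(g \right)} = 9 - \frac{g - 150}{g + 59} = 9 - \frac{-150 + g}{59 + g}$)
$\left(q - 9885\right) \left(O{\left(o{\left(4,-4 \right)} \right)} + 4910\right) = \left(- \frac{16490}{10929} - 9885\right) \left(\frac{681 + 8 \left(4 - -8\right)}{59 + \left(4 - -8\right)} + 4910\right) = - \frac{108049655 \left(\frac{681 + 8 \left(4 + 8\right)}{59 + \left(4 + 8\right)} + 4910\right)}{10929} = - \frac{108049655 \left(\frac{681 + 8 \cdot 12}{59 + 12} + 4910\right)}{10929} = - \frac{108049655 \left(\frac{681 + 96}{71} + 4910\right)}{10929} = - \frac{108049655 \left(\frac{1}{71} \cdot 777 + 4910\right)}{10929} = - \frac{108049655 \left(\frac{777}{71} + 4910\right)}{10929} = \left(- \frac{108049655}{10929}\right) \frac{349387}{71} = - \frac{37751144811485}{775959}$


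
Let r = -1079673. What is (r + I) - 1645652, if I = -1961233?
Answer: -4686558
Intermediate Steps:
(r + I) - 1645652 = (-1079673 - 1961233) - 1645652 = -3040906 - 1645652 = -4686558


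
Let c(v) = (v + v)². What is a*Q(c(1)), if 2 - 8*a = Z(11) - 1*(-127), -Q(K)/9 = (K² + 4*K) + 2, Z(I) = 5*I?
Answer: 6885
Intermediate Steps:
c(v) = 4*v² (c(v) = (2*v)² = 4*v²)
Q(K) = -18 - 36*K - 9*K² (Q(K) = -9*((K² + 4*K) + 2) = -9*(2 + K² + 4*K) = -18 - 36*K - 9*K²)
a = -45/2 (a = ¼ - (5*11 - 1*(-127))/8 = ¼ - (55 + 127)/8 = ¼ - ⅛*182 = ¼ - 91/4 = -45/2 ≈ -22.500)
a*Q(c(1)) = -45*(-18 - 144*1² - 9*(4*1²)²)/2 = -45*(-18 - 144 - 9*(4*1)²)/2 = -45*(-18 - 36*4 - 9*4²)/2 = -45*(-18 - 144 - 9*16)/2 = -45*(-18 - 144 - 144)/2 = -45/2*(-306) = 6885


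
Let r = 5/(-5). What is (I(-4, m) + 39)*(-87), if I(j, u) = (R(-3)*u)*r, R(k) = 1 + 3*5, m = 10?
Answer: 10527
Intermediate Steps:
r = -1 (r = 5*(-⅕) = -1)
R(k) = 16 (R(k) = 1 + 15 = 16)
I(j, u) = -16*u (I(j, u) = (16*u)*(-1) = -16*u)
(I(-4, m) + 39)*(-87) = (-16*10 + 39)*(-87) = (-160 + 39)*(-87) = -121*(-87) = 10527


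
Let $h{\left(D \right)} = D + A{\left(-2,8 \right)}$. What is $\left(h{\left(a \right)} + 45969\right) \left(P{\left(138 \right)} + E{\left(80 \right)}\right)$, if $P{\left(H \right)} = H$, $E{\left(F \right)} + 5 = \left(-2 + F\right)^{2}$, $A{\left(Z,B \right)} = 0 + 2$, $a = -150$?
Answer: $284869157$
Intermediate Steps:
$A{\left(Z,B \right)} = 2$
$E{\left(F \right)} = -5 + \left(-2 + F\right)^{2}$
$h{\left(D \right)} = 2 + D$ ($h{\left(D \right)} = D + 2 = 2 + D$)
$\left(h{\left(a \right)} + 45969\right) \left(P{\left(138 \right)} + E{\left(80 \right)}\right) = \left(\left(2 - 150\right) + 45969\right) \left(138 - \left(5 - \left(-2 + 80\right)^{2}\right)\right) = \left(-148 + 45969\right) \left(138 - \left(5 - 78^{2}\right)\right) = 45821 \left(138 + \left(-5 + 6084\right)\right) = 45821 \left(138 + 6079\right) = 45821 \cdot 6217 = 284869157$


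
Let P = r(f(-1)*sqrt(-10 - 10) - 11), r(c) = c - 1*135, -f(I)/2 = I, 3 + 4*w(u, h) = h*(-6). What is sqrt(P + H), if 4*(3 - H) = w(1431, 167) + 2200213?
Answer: sqrt(-8802135 + 64*I*sqrt(5))/4 ≈ 0.0060295 + 741.71*I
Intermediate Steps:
w(u, h) = -3/4 - 3*h/2 (w(u, h) = -3/4 + (h*(-6))/4 = -3/4 + (-6*h)/4 = -3/4 - 3*h/2)
f(I) = -2*I
r(c) = -135 + c (r(c) = c - 135 = -135 + c)
P = -146 + 4*I*sqrt(5) (P = -135 + ((-2*(-1))*sqrt(-10 - 10) - 11) = -135 + (2*sqrt(-20) - 11) = -135 + (2*(2*I*sqrt(5)) - 11) = -135 + (4*I*sqrt(5) - 11) = -135 + (-11 + 4*I*sqrt(5)) = -146 + 4*I*sqrt(5) ≈ -146.0 + 8.9443*I)
H = -8799799/16 (H = 3 - ((-3/4 - 3/2*167) + 2200213)/4 = 3 - ((-3/4 - 501/2) + 2200213)/4 = 3 - (-1005/4 + 2200213)/4 = 3 - 1/4*8799847/4 = 3 - 8799847/16 = -8799799/16 ≈ -5.4999e+5)
sqrt(P + H) = sqrt((-146 + 4*I*sqrt(5)) - 8799799/16) = sqrt(-8802135/16 + 4*I*sqrt(5))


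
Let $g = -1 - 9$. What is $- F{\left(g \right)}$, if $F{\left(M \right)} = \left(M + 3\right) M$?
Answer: $-70$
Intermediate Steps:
$g = -10$ ($g = -1 - 9 = -10$)
$F{\left(M \right)} = M \left(3 + M\right)$ ($F{\left(M \right)} = \left(3 + M\right) M = M \left(3 + M\right)$)
$- F{\left(g \right)} = - \left(-10\right) \left(3 - 10\right) = - \left(-10\right) \left(-7\right) = \left(-1\right) 70 = -70$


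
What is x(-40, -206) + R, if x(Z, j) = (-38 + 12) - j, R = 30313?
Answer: 30493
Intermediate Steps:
x(Z, j) = -26 - j
x(-40, -206) + R = (-26 - 1*(-206)) + 30313 = (-26 + 206) + 30313 = 180 + 30313 = 30493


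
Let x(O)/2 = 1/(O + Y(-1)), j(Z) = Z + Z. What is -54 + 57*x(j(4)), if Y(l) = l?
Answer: -264/7 ≈ -37.714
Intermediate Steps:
j(Z) = 2*Z
x(O) = 2/(-1 + O) (x(O) = 2/(O - 1) = 2/(-1 + O))
-54 + 57*x(j(4)) = -54 + 57*(2/(-1 + 2*4)) = -54 + 57*(2/(-1 + 8)) = -54 + 57*(2/7) = -54 + 114/7 = -264/7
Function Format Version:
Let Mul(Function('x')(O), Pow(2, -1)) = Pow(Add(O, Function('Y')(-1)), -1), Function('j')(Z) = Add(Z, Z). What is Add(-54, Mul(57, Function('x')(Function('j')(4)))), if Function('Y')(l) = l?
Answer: Rational(-264, 7) ≈ -37.714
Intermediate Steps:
Function('j')(Z) = Mul(2, Z)
Function('x')(O) = Mul(2, Pow(Add(-1, O), -1)) (Function('x')(O) = Mul(2, Pow(Add(O, -1), -1)) = Mul(2, Pow(Add(-1, O), -1)))
Add(-54, Mul(57, Function('x')(Function('j')(4)))) = Add(-54, Mul(57, Mul(2, Pow(Add(-1, Mul(2, 4)), -1)))) = Add(-54, Mul(57, Mul(2, Pow(Add(-1, 8), -1)))) = Add(-54, Mul(57, Mul(2, Pow(7, -1)))) = Add(-54, Mul(57, Mul(2, Rational(1, 7)))) = Add(-54, Mul(57, Rational(2, 7))) = Add(-54, Rational(114, 7)) = Rational(-264, 7)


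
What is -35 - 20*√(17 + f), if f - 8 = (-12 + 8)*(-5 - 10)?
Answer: -35 - 20*√85 ≈ -219.39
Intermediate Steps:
f = 68 (f = 8 + (-12 + 8)*(-5 - 10) = 8 - 4*(-15) = 8 + 60 = 68)
-35 - 20*√(17 + f) = -35 - 20*√(17 + 68) = -35 - 20*√85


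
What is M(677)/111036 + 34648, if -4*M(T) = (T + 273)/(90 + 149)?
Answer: 96786831911/2793432 ≈ 34648.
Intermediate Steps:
M(T) = -273/956 - T/956 (M(T) = -(T + 273)/(4*(90 + 149)) = -(273 + T)/(4*239) = -(273/239 + T/239)/4 = -273/956 - T/956)
M(677)/111036 + 34648 = (-273/956 - 1/956*677)/111036 + 34648 = (-273/956 - 677/956)*(1/111036) + 34648 = -475/478*1/111036 + 34648 = -25/2793432 + 34648 = 96786831911/2793432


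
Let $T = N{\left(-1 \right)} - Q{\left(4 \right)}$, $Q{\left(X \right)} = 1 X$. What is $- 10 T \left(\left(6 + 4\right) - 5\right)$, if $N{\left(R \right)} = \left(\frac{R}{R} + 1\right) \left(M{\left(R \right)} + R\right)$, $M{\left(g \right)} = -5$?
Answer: $800$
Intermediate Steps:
$N{\left(R \right)} = -10 + 2 R$ ($N{\left(R \right)} = \left(\frac{R}{R} + 1\right) \left(-5 + R\right) = \left(1 + 1\right) \left(-5 + R\right) = 2 \left(-5 + R\right) = -10 + 2 R$)
$Q{\left(X \right)} = X$
$T = -16$ ($T = \left(-10 + 2 \left(-1\right)\right) - 4 = \left(-10 - 2\right) - 4 = -12 - 4 = -16$)
$- 10 T \left(\left(6 + 4\right) - 5\right) = \left(-10\right) \left(-16\right) \left(\left(6 + 4\right) - 5\right) = 160 \left(10 - 5\right) = 160 \cdot 5 = 800$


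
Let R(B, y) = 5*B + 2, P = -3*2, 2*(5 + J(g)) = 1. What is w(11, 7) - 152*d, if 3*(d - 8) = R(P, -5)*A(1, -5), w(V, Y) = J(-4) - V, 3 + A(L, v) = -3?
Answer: -19487/2 ≈ -9743.5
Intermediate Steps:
J(g) = -9/2 (J(g) = -5 + (½)*1 = -5 + ½ = -9/2)
A(L, v) = -6 (A(L, v) = -3 - 3 = -6)
P = -6
R(B, y) = 2 + 5*B
w(V, Y) = -9/2 - V
d = 64 (d = 8 + ((2 + 5*(-6))*(-6))/3 = 8 + ((2 - 30)*(-6))/3 = 8 + (-28*(-6))/3 = 8 + (⅓)*168 = 8 + 56 = 64)
w(11, 7) - 152*d = (-9/2 - 1*11) - 152*64 = (-9/2 - 11) - 9728 = -31/2 - 9728 = -19487/2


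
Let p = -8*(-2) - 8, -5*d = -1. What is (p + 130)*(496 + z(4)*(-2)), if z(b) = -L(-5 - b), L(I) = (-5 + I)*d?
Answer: 338376/5 ≈ 67675.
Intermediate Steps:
d = ⅕ (d = -⅕*(-1) = ⅕ ≈ 0.20000)
L(I) = -1 + I/5 (L(I) = (-5 + I)*(⅕) = -1 + I/5)
z(b) = 2 + b/5 (z(b) = -(-1 + (-5 - b)/5) = -(-1 + (-1 - b/5)) = -(-2 - b/5) = 2 + b/5)
p = 8 (p = 16 - 8 = 8)
(p + 130)*(496 + z(4)*(-2)) = (8 + 130)*(496 + (2 + (⅕)*4)*(-2)) = 138*(496 + (2 + ⅘)*(-2)) = 138*(496 + (14/5)*(-2)) = 138*(496 - 28/5) = 138*(2452/5) = 338376/5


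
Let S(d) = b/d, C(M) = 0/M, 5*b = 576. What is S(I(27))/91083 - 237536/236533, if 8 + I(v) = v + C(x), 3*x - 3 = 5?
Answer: -685078482784/682230949235 ≈ -1.0042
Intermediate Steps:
b = 576/5 (b = (1/5)*576 = 576/5 ≈ 115.20)
x = 8/3 (x = 1 + (1/3)*5 = 1 + 5/3 = 8/3 ≈ 2.6667)
C(M) = 0
I(v) = -8 + v (I(v) = -8 + (v + 0) = -8 + v)
S(d) = 576/(5*d)
S(I(27))/91083 - 237536/236533 = (576/(5*(-8 + 27)))/91083 - 237536/236533 = ((576/5)/19)*(1/91083) - 237536*1/236533 = ((576/5)*(1/19))*(1/91083) - 237536/236533 = (576/95)*(1/91083) - 237536/236533 = 192/2884295 - 237536/236533 = -685078482784/682230949235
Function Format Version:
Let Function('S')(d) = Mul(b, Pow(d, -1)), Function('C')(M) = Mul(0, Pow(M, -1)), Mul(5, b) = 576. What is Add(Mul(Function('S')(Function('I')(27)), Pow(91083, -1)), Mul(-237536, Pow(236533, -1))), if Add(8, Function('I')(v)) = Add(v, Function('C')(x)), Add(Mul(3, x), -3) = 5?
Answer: Rational(-685078482784, 682230949235) ≈ -1.0042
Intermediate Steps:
b = Rational(576, 5) (b = Mul(Rational(1, 5), 576) = Rational(576, 5) ≈ 115.20)
x = Rational(8, 3) (x = Add(1, Mul(Rational(1, 3), 5)) = Add(1, Rational(5, 3)) = Rational(8, 3) ≈ 2.6667)
Function('C')(M) = 0
Function('I')(v) = Add(-8, v) (Function('I')(v) = Add(-8, Add(v, 0)) = Add(-8, v))
Function('S')(d) = Mul(Rational(576, 5), Pow(d, -1))
Add(Mul(Function('S')(Function('I')(27)), Pow(91083, -1)), Mul(-237536, Pow(236533, -1))) = Add(Mul(Mul(Rational(576, 5), Pow(Add(-8, 27), -1)), Pow(91083, -1)), Mul(-237536, Pow(236533, -1))) = Add(Mul(Mul(Rational(576, 5), Pow(19, -1)), Rational(1, 91083)), Mul(-237536, Rational(1, 236533))) = Add(Mul(Mul(Rational(576, 5), Rational(1, 19)), Rational(1, 91083)), Rational(-237536, 236533)) = Add(Mul(Rational(576, 95), Rational(1, 91083)), Rational(-237536, 236533)) = Add(Rational(192, 2884295), Rational(-237536, 236533)) = Rational(-685078482784, 682230949235)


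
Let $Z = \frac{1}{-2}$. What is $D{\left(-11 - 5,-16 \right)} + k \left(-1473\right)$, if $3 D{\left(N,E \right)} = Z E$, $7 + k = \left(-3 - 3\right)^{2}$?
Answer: $- \frac{128143}{3} \approx -42714.0$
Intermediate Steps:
$Z = - \frac{1}{2} \approx -0.5$
$k = 29$ ($k = -7 + \left(-3 - 3\right)^{2} = -7 + \left(-6\right)^{2} = -7 + 36 = 29$)
$D{\left(N,E \right)} = - \frac{E}{6}$ ($D{\left(N,E \right)} = \frac{\left(- \frac{1}{2}\right) E}{3} = - \frac{E}{6}$)
$D{\left(-11 - 5,-16 \right)} + k \left(-1473\right) = \left(- \frac{1}{6}\right) \left(-16\right) + 29 \left(-1473\right) = \frac{8}{3} - 42717 = - \frac{128143}{3}$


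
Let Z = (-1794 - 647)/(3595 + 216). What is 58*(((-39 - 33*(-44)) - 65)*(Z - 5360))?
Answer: -1597252287784/3811 ≈ -4.1912e+8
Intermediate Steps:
Z = -2441/3811 ≈ -0.64051
58*(((-39 - 33*(-44)) - 65)*(Z - 5360)) = 58*(((-39 - 33*(-44)) - 65)*(-2441/3811 - 5360)) = 58*(((-39 + 1452) - 65)*(-20429401/3811)) = 58*((1413 - 65)*(-20429401/3811)) = 58*(1348*(-20429401/3811)) = 58*(-27538832548/3811) = -1597252287784/3811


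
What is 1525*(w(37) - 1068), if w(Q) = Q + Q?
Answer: -1515850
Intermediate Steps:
w(Q) = 2*Q
1525*(w(37) - 1068) = 1525*(2*37 - 1068) = 1525*(74 - 1068) = 1525*(-994) = -1515850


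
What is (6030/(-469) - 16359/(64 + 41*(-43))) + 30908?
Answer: 367550447/11893 ≈ 30905.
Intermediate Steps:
(6030/(-469) - 16359/(64 + 41*(-43))) + 30908 = (6030*(-1/469) - 16359/(64 - 1763)) + 30908 = (-90/7 - 16359/(-1699)) + 30908 = (-90/7 - 16359*(-1/1699)) + 30908 = (-90/7 + 16359/1699) + 30908 = -38397/11893 + 30908 = 367550447/11893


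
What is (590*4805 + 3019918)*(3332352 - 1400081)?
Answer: 11313191645228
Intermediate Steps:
(590*4805 + 3019918)*(3332352 - 1400081) = (2834950 + 3019918)*1932271 = 5854868*1932271 = 11313191645228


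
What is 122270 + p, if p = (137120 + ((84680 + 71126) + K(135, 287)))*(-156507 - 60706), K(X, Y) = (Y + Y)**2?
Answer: -135193683356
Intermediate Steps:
K(X, Y) = 4*Y**2 (K(X, Y) = (2*Y)**2 = 4*Y**2)
p = -135193805626 (p = (137120 + ((84680 + 71126) + 4*287**2))*(-156507 - 60706) = (137120 + (155806 + 4*82369))*(-217213) = (137120 + (155806 + 329476))*(-217213) = (137120 + 485282)*(-217213) = 622402*(-217213) = -135193805626)
122270 + p = 122270 - 135193805626 = -135193683356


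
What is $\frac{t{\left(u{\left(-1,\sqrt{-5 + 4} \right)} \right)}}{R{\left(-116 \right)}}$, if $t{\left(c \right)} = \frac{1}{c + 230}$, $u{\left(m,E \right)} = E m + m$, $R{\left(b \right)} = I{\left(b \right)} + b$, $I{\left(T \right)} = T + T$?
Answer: $- \frac{229}{18249816} - \frac{i}{18249816} \approx -1.2548 \cdot 10^{-5} - 5.4795 \cdot 10^{-8} i$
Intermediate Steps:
$I{\left(T \right)} = 2 T$
$R{\left(b \right)} = 3 b$ ($R{\left(b \right)} = 2 b + b = 3 b$)
$u{\left(m,E \right)} = m + E m$
$t{\left(c \right)} = \frac{1}{230 + c}$
$\frac{t{\left(u{\left(-1,\sqrt{-5 + 4} \right)} \right)}}{R{\left(-116 \right)}} = \frac{1}{\left(230 - \left(1 + \sqrt{-5 + 4}\right)\right) 3 \left(-116\right)} = \frac{1}{\left(230 - \left(1 + \sqrt{-1}\right)\right) \left(-348\right)} = \frac{1}{230 - \left(1 + i\right)} \left(- \frac{1}{348}\right) = \frac{1}{229 - i} \left(- \frac{1}{348}\right) = \frac{229 + i}{52442} \left(- \frac{1}{348}\right) = - \frac{229 + i}{18249816}$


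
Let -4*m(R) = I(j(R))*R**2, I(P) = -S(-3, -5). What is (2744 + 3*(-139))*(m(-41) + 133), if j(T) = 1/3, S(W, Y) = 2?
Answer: 4530669/2 ≈ 2.2653e+6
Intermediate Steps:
j(T) = 1/3
I(P) = -2 (I(P) = -1*2 = -2)
m(R) = R**2/2 (m(R) = -(-1)*R**2/2 = R**2/2)
(2744 + 3*(-139))*(m(-41) + 133) = (2744 + 3*(-139))*((1/2)*(-41)**2 + 133) = (2744 - 417)*((1/2)*1681 + 133) = 2327*(1681/2 + 133) = 2327*(1947/2) = 4530669/2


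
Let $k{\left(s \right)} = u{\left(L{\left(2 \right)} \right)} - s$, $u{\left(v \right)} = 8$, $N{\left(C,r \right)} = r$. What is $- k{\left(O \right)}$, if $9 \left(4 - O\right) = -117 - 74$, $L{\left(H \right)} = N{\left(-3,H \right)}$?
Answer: $\frac{155}{9} \approx 17.222$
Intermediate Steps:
$L{\left(H \right)} = H$
$O = \frac{227}{9}$ ($O = 4 - \frac{-117 - 74}{9} = 4 - - \frac{191}{9} = 4 + \frac{191}{9} = \frac{227}{9} \approx 25.222$)
$k{\left(s \right)} = 8 - s$
$- k{\left(O \right)} = - (8 - \frac{227}{9}) = \left(-1\right) \left(- \frac{155}{9}\right) = \frac{155}{9}$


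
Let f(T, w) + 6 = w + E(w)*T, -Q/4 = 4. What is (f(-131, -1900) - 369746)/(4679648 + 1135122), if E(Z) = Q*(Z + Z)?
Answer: -4168226/2907385 ≈ -1.4337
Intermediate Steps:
Q = -16 (Q = -4*4 = -16)
E(Z) = -32*Z (E(Z) = -16*(Z + Z) = -32*Z)
f(T, w) = -6 + w - 32*T*w (f(T, w) = -6 + (w + (-32*w)*T) = -6 + (w - 32*T*w) = -6 + w - 32*T*w)
(f(-131, -1900) - 369746)/(4679648 + 1135122) = ((-6 - 1900 - 32*(-131)*(-1900)) - 369746)/(4679648 + 1135122) = ((-6 - 1900 - 7964800) - 369746)/5814770 = (-7966706 - 369746)*(1/5814770) = -8336452*1/5814770 = -4168226/2907385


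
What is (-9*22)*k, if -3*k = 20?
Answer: 1320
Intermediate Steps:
k = -20/3 (k = -⅓*20 = -20/3 ≈ -6.6667)
(-9*22)*k = -9*22*(-20/3) = -198*(-20/3) = 1320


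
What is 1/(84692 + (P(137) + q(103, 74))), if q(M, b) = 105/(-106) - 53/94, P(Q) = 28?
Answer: 2491/211033648 ≈ 1.1804e-5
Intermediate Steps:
q(M, b) = -3872/2491 (q(M, b) = 105*(-1/106) - 53*1/94 = -105/106 - 53/94 = -3872/2491)
1/(84692 + (P(137) + q(103, 74))) = 1/(84692 + (28 - 3872/2491)) = 1/(84692 + 65876/2491) = 1/(211033648/2491) = 2491/211033648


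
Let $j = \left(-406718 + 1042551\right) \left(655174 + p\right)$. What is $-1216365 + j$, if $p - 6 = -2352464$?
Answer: $-1079190393937$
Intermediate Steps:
$p = -2352458$ ($p = 6 - 2352464 = -2352458$)
$j = -1079189177572$ ($j = \left(-406718 + 1042551\right) \left(655174 - 2352458\right) = 635833 \left(-1697284\right) = -1079189177572$)
$-1216365 + j = -1216365 - 1079189177572 = -1079190393937$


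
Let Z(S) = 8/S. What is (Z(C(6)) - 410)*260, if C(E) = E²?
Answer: -958880/9 ≈ -1.0654e+5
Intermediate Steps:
(Z(C(6)) - 410)*260 = (8/(6²) - 410)*260 = (8/36 - 410)*260 = (8*(1/36) - 410)*260 = (2/9 - 410)*260 = -3688/9*260 = -958880/9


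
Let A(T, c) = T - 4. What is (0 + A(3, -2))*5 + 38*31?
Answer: 1173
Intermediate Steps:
A(T, c) = -4 + T
(0 + A(3, -2))*5 + 38*31 = (0 + (-4 + 3))*5 + 38*31 = (0 - 1)*5 + 1178 = -1*5 + 1178 = -5 + 1178 = 1173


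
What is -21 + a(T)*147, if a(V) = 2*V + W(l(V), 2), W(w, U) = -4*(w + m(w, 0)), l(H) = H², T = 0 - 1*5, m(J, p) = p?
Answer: -16191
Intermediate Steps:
T = -5 (T = 0 - 5 = -5)
W(w, U) = -4*w (W(w, U) = -4*(w + 0) = -4*w)
a(V) = -4*V² + 2*V (a(V) = 2*V - 4*V² = -4*V² + 2*V)
-21 + a(T)*147 = -21 + (2*(-5)*(1 - 2*(-5)))*147 = -21 + (2*(-5)*(1 + 10))*147 = -21 + (2*(-5)*11)*147 = -21 - 110*147 = -21 - 16170 = -16191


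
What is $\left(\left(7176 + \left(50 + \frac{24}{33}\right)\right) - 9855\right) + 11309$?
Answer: $\frac{95488}{11} \approx 8680.7$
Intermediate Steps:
$\left(\left(7176 + \left(50 + \frac{24}{33}\right)\right) - 9855\right) + 11309 = \left(\left(7176 + \left(50 + 24 \cdot \frac{1}{33}\right)\right) - 9855\right) + 11309 = \left(\left(7176 + \left(50 + \frac{8}{11}\right)\right) - 9855\right) + 11309 = \left(\left(7176 + \frac{558}{11}\right) - 9855\right) + 11309 = \left(\frac{79494}{11} - 9855\right) + 11309 = - \frac{28911}{11} + 11309 = \frac{95488}{11}$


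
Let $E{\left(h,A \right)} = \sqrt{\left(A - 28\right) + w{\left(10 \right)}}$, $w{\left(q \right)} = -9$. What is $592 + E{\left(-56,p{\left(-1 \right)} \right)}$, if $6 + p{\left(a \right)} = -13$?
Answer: $592 + 2 i \sqrt{14} \approx 592.0 + 7.4833 i$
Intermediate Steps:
$p{\left(a \right)} = -19$ ($p{\left(a \right)} = -6 - 13 = -19$)
$E{\left(h,A \right)} = \sqrt{-37 + A}$ ($E{\left(h,A \right)} = \sqrt{\left(A - 28\right) - 9} = \sqrt{\left(-28 + A\right) - 9} = \sqrt{-37 + A}$)
$592 + E{\left(-56,p{\left(-1 \right)} \right)} = 592 + \sqrt{-37 - 19} = 592 + \sqrt{-56} = 592 + 2 i \sqrt{14}$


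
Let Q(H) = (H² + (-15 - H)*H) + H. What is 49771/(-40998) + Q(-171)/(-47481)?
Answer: -6168737/4878762 ≈ -1.2644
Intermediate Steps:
Q(H) = H + H² + H*(-15 - H) (Q(H) = (H² + H*(-15 - H)) + H = H + H² + H*(-15 - H))
49771/(-40998) + Q(-171)/(-47481) = 49771/(-40998) - 14*(-171)/(-47481) = 49771*(-1/40998) + 2394*(-1/47481) = -49771/40998 - 6/119 = -6168737/4878762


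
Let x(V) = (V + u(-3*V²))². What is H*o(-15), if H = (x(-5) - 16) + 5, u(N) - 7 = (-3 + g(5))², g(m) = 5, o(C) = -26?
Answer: -650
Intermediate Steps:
u(N) = 11 (u(N) = 7 + (-3 + 5)² = 7 + 2² = 7 + 4 = 11)
x(V) = (11 + V)² (x(V) = (V + 11)² = (11 + V)²)
H = 25 (H = ((11 - 5)² - 16) + 5 = (6² - 16) + 5 = (36 - 16) + 5 = 20 + 5 = 25)
H*o(-15) = 25*(-26) = -650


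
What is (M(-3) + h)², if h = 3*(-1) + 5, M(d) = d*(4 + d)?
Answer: 1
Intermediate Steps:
h = 2 (h = -3 + 5 = 2)
(M(-3) + h)² = (-3*(4 - 3) + 2)² = (-3*1 + 2)² = (-3 + 2)² = (-1)² = 1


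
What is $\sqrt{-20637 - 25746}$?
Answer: $i \sqrt{46383} \approx 215.37 i$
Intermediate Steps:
$\sqrt{-20637 - 25746} = \sqrt{-46383} = i \sqrt{46383}$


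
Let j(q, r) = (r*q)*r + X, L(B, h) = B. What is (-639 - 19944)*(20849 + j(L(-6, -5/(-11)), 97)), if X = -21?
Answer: 733289958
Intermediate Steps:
j(q, r) = -21 + q*r² (j(q, r) = (r*q)*r - 21 = (q*r)*r - 21 = q*r² - 21 = -21 + q*r²)
(-639 - 19944)*(20849 + j(L(-6, -5/(-11)), 97)) = (-639 - 19944)*(20849 + (-21 - 6*97²)) = -20583*(20849 + (-21 - 6*9409)) = -20583*(20849 + (-21 - 56454)) = -20583*(20849 - 56475) = -20583*(-35626) = 733289958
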